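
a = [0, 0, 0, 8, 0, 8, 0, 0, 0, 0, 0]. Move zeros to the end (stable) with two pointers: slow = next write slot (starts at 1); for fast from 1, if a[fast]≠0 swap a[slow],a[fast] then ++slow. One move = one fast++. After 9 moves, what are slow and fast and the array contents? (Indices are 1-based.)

slow=3, fast=10, a=[8, 8, 0, 0, 0, 0, 0, 0, 0, 0, 0]

slow=1 fast=1: a[fast]=0, fast++
slow=1 fast=2: a[fast]=0, fast++
slow=1 fast=3: a[fast]=0, fast++
slow=1 fast=4: a[fast]=8≠0 swap→a[1]=8, slow++,fast++
slow=2 fast=5: a[fast]=0, fast++
slow=2 fast=6: a[fast]=8≠0 swap→a[2]=8, slow++,fast++
slow=3 fast=7: a[fast]=0, fast++
slow=3 fast=8: a[fast]=0, fast++
slow=3 fast=9: a[fast]=0, fast++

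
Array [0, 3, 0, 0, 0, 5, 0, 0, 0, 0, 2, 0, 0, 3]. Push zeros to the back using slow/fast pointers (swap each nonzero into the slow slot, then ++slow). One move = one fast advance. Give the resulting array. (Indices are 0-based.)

slow=0 fast=0: a[fast]=0, fast++
slow=0 fast=1: a[fast]=3≠0 swap→a[0]=3, slow++,fast++
slow=1 fast=2: a[fast]=0, fast++
slow=1 fast=3: a[fast]=0, fast++
slow=1 fast=4: a[fast]=0, fast++
slow=1 fast=5: a[fast]=5≠0 swap→a[1]=5, slow++,fast++
slow=2 fast=6: a[fast]=0, fast++
slow=2 fast=7: a[fast]=0, fast++
slow=2 fast=8: a[fast]=0, fast++
slow=2 fast=9: a[fast]=0, fast++
slow=2 fast=10: a[fast]=2≠0 swap→a[2]=2, slow++,fast++
slow=3 fast=11: a[fast]=0, fast++
slow=3 fast=12: a[fast]=0, fast++
slow=3 fast=13: a[fast]=3≠0 swap→a[3]=3, slow++,fast++

[3, 5, 2, 3, 0, 0, 0, 0, 0, 0, 0, 0, 0, 0]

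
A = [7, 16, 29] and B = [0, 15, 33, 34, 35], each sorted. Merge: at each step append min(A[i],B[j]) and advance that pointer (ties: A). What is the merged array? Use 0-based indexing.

[0, 7, 15, 16, 29, 33, 34, 35]

i=0 j=0: A[i]=7>B[j]=0 take 0, j++
i=0 j=1: A[i]=7<=B[j]=15 take 7, i++
i=1 j=1: A[i]=16>B[j]=15 take 15, j++
i=1 j=2: A[i]=16<=B[j]=33 take 16, i++
i=2 j=2: A[i]=29<=B[j]=33 take 29, i++
i=3 j=2: A done, take B[j]=33, j++
i=3 j=3: A done, take B[j]=34, j++
i=3 j=4: A done, take B[j]=35, j++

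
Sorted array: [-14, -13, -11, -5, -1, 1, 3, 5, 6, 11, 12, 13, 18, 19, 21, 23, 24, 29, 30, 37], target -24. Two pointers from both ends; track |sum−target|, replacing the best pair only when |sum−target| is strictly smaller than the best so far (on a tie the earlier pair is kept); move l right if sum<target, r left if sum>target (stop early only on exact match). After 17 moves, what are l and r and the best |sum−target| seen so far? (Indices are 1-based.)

l=1 r=20: -14+37=23 d=47 *, r--
l=1 r=19: -14+30=16 d=40 *, r--
l=1 r=18: -14+29=15 d=39 *, r--
l=1 r=17: -14+24=10 d=34 *, r--
l=1 r=16: -14+23=9 d=33 *, r--
l=1 r=15: -14+21=7 d=31 *, r--
l=1 r=14: -14+19=5 d=29 *, r--
l=1 r=13: -14+18=4 d=28 *, r--
l=1 r=12: -14+13=-1 d=23 *, r--
l=1 r=11: -14+12=-2 d=22 *, r--
l=1 r=10: -14+11=-3 d=21 *, r--
l=1 r=9: -14+6=-8 d=16 *, r--
l=1 r=8: -14+5=-9 d=15 *, r--
l=1 r=7: -14+3=-11 d=13 *, r--
l=1 r=6: -14+1=-13 d=11 *, r--
l=1 r=5: -14+-1=-15 d=9 *, r--
l=1 r=4: -14+-5=-19 d=5 *, r--

l=1, r=3, best |Δ|=5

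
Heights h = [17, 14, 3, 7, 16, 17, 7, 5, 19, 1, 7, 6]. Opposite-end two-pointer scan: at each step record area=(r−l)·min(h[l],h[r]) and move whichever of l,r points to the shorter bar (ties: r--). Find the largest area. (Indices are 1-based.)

[1,12] min(17,6)*11=66 best=66 * → r--
[1,11] min(17,7)*10=70 best=70 * → r--
[1,10] min(17,1)*9=9 best=70 → r--
[1,9] min(17,19)*8=136 best=136 * → l++
[2,9] min(14,19)*7=98 best=136 → l++
[3,9] min(3,19)*6=18 best=136 → l++
[4,9] min(7,19)*5=35 best=136 → l++
[5,9] min(16,19)*4=64 best=136 → l++
[6,9] min(17,19)*3=51 best=136 → l++
[7,9] min(7,19)*2=14 best=136 → l++
[8,9] min(5,19)*1=5 best=136 → l++

max area = 136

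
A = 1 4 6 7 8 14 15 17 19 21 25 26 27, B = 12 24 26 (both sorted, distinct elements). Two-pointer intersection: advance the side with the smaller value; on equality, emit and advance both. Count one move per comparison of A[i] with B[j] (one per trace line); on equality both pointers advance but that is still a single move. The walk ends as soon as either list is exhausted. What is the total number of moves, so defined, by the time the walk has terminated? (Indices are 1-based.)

i=1 j=1: 1<12, i++
i=2 j=1: 4<12, i++
i=3 j=1: 6<12, i++
i=4 j=1: 7<12, i++
i=5 j=1: 8<12, i++
i=6 j=1: 14>12, j++
i=6 j=2: 14<24, i++
i=7 j=2: 15<24, i++
i=8 j=2: 17<24, i++
i=9 j=2: 19<24, i++
i=10 j=2: 21<24, i++
i=11 j=2: 25>24, j++
i=11 j=3: 25<26, i++
i=12 j=3: 26==26 emit, i++,j++

14 moves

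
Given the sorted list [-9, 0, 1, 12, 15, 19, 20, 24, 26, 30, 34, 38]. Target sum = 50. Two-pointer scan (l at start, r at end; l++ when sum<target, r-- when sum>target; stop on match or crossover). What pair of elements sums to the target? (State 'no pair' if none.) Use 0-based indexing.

[0,11] -9+38=29 <50 → l++
[1,11] 0+38=38 <50 → l++
[2,11] 1+38=39 <50 → l++
[3,11] 12+38=50 → found

(12, 38)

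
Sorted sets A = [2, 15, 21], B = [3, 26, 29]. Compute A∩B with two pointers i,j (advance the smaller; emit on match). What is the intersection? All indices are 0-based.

intersection = []

i=0 j=0: 2<3, i++
i=1 j=0: 15>3, j++
i=1 j=1: 15<26, i++
i=2 j=1: 21<26, i++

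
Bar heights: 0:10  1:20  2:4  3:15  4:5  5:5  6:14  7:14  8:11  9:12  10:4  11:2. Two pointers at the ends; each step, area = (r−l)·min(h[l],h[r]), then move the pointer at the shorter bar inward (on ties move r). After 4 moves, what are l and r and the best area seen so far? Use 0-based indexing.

l=0 r=11: min(10,2)*11=22 best=22 *, r--
l=0 r=10: min(10,4)*10=40 best=40 *, r--
l=0 r=9: min(10,12)*9=90 best=90 *, l++
l=1 r=9: min(20,12)*8=96 best=96 *, r--

l=1, r=8, best area=96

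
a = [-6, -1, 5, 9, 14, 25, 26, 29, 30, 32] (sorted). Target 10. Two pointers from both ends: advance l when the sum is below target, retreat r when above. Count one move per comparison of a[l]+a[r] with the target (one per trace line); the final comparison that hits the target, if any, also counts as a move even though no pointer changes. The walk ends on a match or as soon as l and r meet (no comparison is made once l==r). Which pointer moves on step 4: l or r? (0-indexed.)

[0,9] -6+32=26 >10 → r--
[0,8] -6+30=24 >10 → r--
[0,7] -6+29=23 >10 → r--
[0,6] -6+26=20 >10 → r--

r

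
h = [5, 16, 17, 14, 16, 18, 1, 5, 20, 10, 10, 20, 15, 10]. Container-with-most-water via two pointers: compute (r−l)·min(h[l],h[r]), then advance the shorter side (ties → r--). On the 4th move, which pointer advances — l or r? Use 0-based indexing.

l

l=0 r=13: min(5,10)*13=65 best=65 *, l++
l=1 r=13: min(16,10)*12=120 best=120 *, r--
l=1 r=12: min(16,15)*11=165 best=165 *, r--
l=1 r=11: min(16,20)*10=160 best=165, l++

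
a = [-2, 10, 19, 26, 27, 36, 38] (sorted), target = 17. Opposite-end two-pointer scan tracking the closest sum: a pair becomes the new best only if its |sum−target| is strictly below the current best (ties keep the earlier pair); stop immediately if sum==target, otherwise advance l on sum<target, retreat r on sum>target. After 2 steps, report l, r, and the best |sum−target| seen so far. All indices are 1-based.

l=1 r=7: -2+38=36 d=19 *, r--
l=1 r=6: -2+36=34 d=17 *, r--

l=1, r=5, best |Δ|=17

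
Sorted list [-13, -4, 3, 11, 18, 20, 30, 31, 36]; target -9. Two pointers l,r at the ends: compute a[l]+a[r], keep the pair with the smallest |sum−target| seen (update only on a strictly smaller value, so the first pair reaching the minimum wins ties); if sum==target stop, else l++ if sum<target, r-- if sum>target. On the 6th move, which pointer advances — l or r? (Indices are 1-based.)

[1,9] -13+36=23 d=32 * → r--
[1,8] -13+31=18 d=27 * → r--
[1,7] -13+30=17 d=26 * → r--
[1,6] -13+20=7 d=16 * → r--
[1,5] -13+18=5 d=14 * → r--
[1,4] -13+11=-2 d=7 * → r--

r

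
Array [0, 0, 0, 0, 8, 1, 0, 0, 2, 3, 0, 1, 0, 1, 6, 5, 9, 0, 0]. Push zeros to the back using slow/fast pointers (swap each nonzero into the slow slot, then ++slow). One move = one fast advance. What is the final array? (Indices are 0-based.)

(s=0,f=0) a[fast]=0 → fast++
(s=0,f=1) a[fast]=0 → fast++
(s=0,f=2) a[fast]=0 → fast++
(s=0,f=3) a[fast]=0 → fast++
(s=0,f=4) a[fast]=8≠0 swap→a[0]=8 → slow++,fast++
(s=1,f=5) a[fast]=1≠0 swap→a[1]=1 → slow++,fast++
(s=2,f=6) a[fast]=0 → fast++
(s=2,f=7) a[fast]=0 → fast++
(s=2,f=8) a[fast]=2≠0 swap→a[2]=2 → slow++,fast++
(s=3,f=9) a[fast]=3≠0 swap→a[3]=3 → slow++,fast++
(s=4,f=10) a[fast]=0 → fast++
(s=4,f=11) a[fast]=1≠0 swap→a[4]=1 → slow++,fast++
(s=5,f=12) a[fast]=0 → fast++
(s=5,f=13) a[fast]=1≠0 swap→a[5]=1 → slow++,fast++
(s=6,f=14) a[fast]=6≠0 swap→a[6]=6 → slow++,fast++
(s=7,f=15) a[fast]=5≠0 swap→a[7]=5 → slow++,fast++
(s=8,f=16) a[fast]=9≠0 swap→a[8]=9 → slow++,fast++
(s=9,f=17) a[fast]=0 → fast++
(s=9,f=18) a[fast]=0 → fast++

[8, 1, 2, 3, 1, 1, 6, 5, 9, 0, 0, 0, 0, 0, 0, 0, 0, 0, 0]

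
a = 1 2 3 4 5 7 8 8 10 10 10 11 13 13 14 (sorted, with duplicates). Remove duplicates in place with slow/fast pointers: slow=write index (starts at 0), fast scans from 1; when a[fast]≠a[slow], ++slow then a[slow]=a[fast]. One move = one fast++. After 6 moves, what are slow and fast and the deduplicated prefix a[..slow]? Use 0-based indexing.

slow=6, fast=7, prefix=[1, 2, 3, 4, 5, 7, 8]

(s=0,f=1) a[fast]=2≠a[slow]=1 write a[1]=2 → slow++,fast++
(s=1,f=2) a[fast]=3≠a[slow]=2 write a[2]=3 → slow++,fast++
(s=2,f=3) a[fast]=4≠a[slow]=3 write a[3]=4 → slow++,fast++
(s=3,f=4) a[fast]=5≠a[slow]=4 write a[4]=5 → slow++,fast++
(s=4,f=5) a[fast]=7≠a[slow]=5 write a[5]=7 → slow++,fast++
(s=5,f=6) a[fast]=8≠a[slow]=7 write a[6]=8 → slow++,fast++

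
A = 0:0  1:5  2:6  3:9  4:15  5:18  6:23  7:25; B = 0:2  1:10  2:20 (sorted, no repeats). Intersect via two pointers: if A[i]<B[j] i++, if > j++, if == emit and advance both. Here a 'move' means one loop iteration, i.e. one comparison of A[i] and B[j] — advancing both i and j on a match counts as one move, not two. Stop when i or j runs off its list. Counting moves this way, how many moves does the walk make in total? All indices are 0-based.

9 moves

[i=0,j=0] 0<2 → i++
[i=1,j=0] 5>2 → j++
[i=1,j=1] 5<10 → i++
[i=2,j=1] 6<10 → i++
[i=3,j=1] 9<10 → i++
[i=4,j=1] 15>10 → j++
[i=4,j=2] 15<20 → i++
[i=5,j=2] 18<20 → i++
[i=6,j=2] 23>20 → j++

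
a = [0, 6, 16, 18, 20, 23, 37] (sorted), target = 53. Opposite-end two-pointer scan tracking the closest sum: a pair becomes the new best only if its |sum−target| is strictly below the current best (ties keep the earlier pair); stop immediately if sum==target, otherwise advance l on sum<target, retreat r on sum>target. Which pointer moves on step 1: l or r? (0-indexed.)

l

l=0 r=6: 0+37=37 d=16 *, l++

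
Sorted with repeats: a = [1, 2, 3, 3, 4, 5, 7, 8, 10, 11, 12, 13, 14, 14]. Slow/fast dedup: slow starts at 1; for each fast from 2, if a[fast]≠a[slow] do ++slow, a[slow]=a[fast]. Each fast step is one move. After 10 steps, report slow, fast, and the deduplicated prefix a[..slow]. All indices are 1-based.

slow=1 fast=2: a[fast]=2≠a[slow]=1 write a[2]=2, slow++,fast++
slow=2 fast=3: a[fast]=3≠a[slow]=2 write a[3]=3, slow++,fast++
slow=3 fast=4: a[fast]=3=a[slow] dup, fast++
slow=3 fast=5: a[fast]=4≠a[slow]=3 write a[4]=4, slow++,fast++
slow=4 fast=6: a[fast]=5≠a[slow]=4 write a[5]=5, slow++,fast++
slow=5 fast=7: a[fast]=7≠a[slow]=5 write a[6]=7, slow++,fast++
slow=6 fast=8: a[fast]=8≠a[slow]=7 write a[7]=8, slow++,fast++
slow=7 fast=9: a[fast]=10≠a[slow]=8 write a[8]=10, slow++,fast++
slow=8 fast=10: a[fast]=11≠a[slow]=10 write a[9]=11, slow++,fast++
slow=9 fast=11: a[fast]=12≠a[slow]=11 write a[10]=12, slow++,fast++

slow=10, fast=12, prefix=[1, 2, 3, 4, 5, 7, 8, 10, 11, 12]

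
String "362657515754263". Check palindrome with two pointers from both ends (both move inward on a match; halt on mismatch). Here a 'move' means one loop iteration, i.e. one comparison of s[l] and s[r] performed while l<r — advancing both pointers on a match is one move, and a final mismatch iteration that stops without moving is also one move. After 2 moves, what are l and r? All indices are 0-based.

l=2, r=12

[0,14] '3'=='3' → l++,r--
[1,13] '6'=='6' → l++,r--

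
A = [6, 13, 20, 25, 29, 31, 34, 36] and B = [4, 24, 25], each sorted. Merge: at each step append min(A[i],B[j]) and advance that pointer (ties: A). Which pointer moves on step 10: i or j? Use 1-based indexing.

i

i=1 j=1: A[i]=6>B[j]=4 take 4, j++
i=1 j=2: A[i]=6<=B[j]=24 take 6, i++
i=2 j=2: A[i]=13<=B[j]=24 take 13, i++
i=3 j=2: A[i]=20<=B[j]=24 take 20, i++
i=4 j=2: A[i]=25>B[j]=24 take 24, j++
i=4 j=3: A[i]=25<=B[j]=25 take 25, i++
i=5 j=3: A[i]=29>B[j]=25 take 25, j++
i=5 j=4: B done, take A[i]=29, i++
i=6 j=4: B done, take A[i]=31, i++
i=7 j=4: B done, take A[i]=34, i++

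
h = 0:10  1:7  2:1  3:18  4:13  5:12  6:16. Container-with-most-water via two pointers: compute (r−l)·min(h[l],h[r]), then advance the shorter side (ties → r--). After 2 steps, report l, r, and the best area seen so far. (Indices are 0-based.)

l=2, r=6, best area=60

[0,6] min(10,16)*6=60 best=60 * → l++
[1,6] min(7,16)*5=35 best=60 → l++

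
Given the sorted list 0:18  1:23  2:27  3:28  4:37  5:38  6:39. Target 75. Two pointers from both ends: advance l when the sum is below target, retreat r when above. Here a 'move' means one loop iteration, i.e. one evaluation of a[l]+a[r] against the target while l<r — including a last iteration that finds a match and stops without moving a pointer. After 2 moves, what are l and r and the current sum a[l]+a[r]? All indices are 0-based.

l=2, r=6, sum=66

[0,6] 18+39=57 <75 → l++
[1,6] 23+39=62 <75 → l++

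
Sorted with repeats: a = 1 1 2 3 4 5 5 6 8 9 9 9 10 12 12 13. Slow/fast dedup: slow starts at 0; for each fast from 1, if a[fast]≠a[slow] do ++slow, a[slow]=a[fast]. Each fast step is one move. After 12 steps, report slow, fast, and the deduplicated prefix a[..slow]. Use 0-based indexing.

slow=8, fast=13, prefix=[1, 2, 3, 4, 5, 6, 8, 9, 10]

(s=0,f=1) a[fast]=1=a[slow] dup → fast++
(s=0,f=2) a[fast]=2≠a[slow]=1 write a[1]=2 → slow++,fast++
(s=1,f=3) a[fast]=3≠a[slow]=2 write a[2]=3 → slow++,fast++
(s=2,f=4) a[fast]=4≠a[slow]=3 write a[3]=4 → slow++,fast++
(s=3,f=5) a[fast]=5≠a[slow]=4 write a[4]=5 → slow++,fast++
(s=4,f=6) a[fast]=5=a[slow] dup → fast++
(s=4,f=7) a[fast]=6≠a[slow]=5 write a[5]=6 → slow++,fast++
(s=5,f=8) a[fast]=8≠a[slow]=6 write a[6]=8 → slow++,fast++
(s=6,f=9) a[fast]=9≠a[slow]=8 write a[7]=9 → slow++,fast++
(s=7,f=10) a[fast]=9=a[slow] dup → fast++
(s=7,f=11) a[fast]=9=a[slow] dup → fast++
(s=7,f=12) a[fast]=10≠a[slow]=9 write a[8]=10 → slow++,fast++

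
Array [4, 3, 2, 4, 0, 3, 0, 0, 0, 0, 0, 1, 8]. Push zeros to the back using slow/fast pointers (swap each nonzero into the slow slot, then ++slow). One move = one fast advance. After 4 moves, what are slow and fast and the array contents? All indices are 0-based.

(s=0,f=0) a[fast]=4≠0 swap→a[0]=4 → slow++,fast++
(s=1,f=1) a[fast]=3≠0 swap→a[1]=3 → slow++,fast++
(s=2,f=2) a[fast]=2≠0 swap→a[2]=2 → slow++,fast++
(s=3,f=3) a[fast]=4≠0 swap→a[3]=4 → slow++,fast++

slow=4, fast=4, a=[4, 3, 2, 4, 0, 3, 0, 0, 0, 0, 0, 1, 8]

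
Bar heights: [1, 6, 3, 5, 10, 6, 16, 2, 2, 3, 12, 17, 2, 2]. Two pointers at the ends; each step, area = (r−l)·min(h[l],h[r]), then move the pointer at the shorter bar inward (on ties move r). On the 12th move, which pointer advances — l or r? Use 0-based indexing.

[0,13] min(1,2)*13=13 best=13 * → l++
[1,13] min(6,2)*12=24 best=24 * → r--
[1,12] min(6,2)*11=22 best=24 → r--
[1,11] min(6,17)*10=60 best=60 * → l++
[2,11] min(3,17)*9=27 best=60 → l++
[3,11] min(5,17)*8=40 best=60 → l++
[4,11] min(10,17)*7=70 best=70 * → l++
[5,11] min(6,17)*6=36 best=70 → l++
[6,11] min(16,17)*5=80 best=80 * → l++
[7,11] min(2,17)*4=8 best=80 → l++
[8,11] min(2,17)*3=6 best=80 → l++
[9,11] min(3,17)*2=6 best=80 → l++

l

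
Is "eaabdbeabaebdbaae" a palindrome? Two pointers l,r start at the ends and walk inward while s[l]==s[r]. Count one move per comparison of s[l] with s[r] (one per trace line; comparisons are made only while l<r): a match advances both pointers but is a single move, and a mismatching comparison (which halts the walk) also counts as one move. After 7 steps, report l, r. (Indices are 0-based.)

l=7, r=9

[0,16] 'e'=='e' → l++,r--
[1,15] 'a'=='a' → l++,r--
[2,14] 'a'=='a' → l++,r--
[3,13] 'b'=='b' → l++,r--
[4,12] 'd'=='d' → l++,r--
[5,11] 'b'=='b' → l++,r--
[6,10] 'e'=='e' → l++,r--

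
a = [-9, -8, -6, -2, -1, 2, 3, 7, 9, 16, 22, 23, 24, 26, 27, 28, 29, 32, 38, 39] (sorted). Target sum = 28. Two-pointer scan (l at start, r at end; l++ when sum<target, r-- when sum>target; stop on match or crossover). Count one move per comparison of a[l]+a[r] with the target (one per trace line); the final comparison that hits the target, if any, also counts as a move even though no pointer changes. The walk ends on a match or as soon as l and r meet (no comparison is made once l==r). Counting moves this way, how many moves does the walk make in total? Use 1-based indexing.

8 moves

l=1 r=20: -9+39=30 >28, r--
l=1 r=19: -9+38=29 >28, r--
l=1 r=18: -9+32=23 <28, l++
l=2 r=18: -8+32=24 <28, l++
l=3 r=18: -6+32=26 <28, l++
l=4 r=18: -2+32=30 >28, r--
l=4 r=17: -2+29=27 <28, l++
l=5 r=17: -1+29=28, found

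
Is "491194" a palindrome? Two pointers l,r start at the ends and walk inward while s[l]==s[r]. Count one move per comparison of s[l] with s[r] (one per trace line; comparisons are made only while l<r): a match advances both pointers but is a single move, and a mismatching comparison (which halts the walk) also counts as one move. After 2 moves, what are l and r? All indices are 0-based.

l=2, r=3

l=0 r=5: '4'=='4', l++,r--
l=1 r=4: '9'=='9', l++,r--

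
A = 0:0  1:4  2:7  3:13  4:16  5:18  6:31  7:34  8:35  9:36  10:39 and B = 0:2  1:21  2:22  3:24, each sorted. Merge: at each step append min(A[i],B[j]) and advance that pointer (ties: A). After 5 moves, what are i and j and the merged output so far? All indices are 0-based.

i=4, j=1, merged so far=[0, 2, 4, 7, 13]

[i=0,j=0] A[i]=0<=B[j]=2 take 0 → i++
[i=1,j=0] A[i]=4>B[j]=2 take 2 → j++
[i=1,j=1] A[i]=4<=B[j]=21 take 4 → i++
[i=2,j=1] A[i]=7<=B[j]=21 take 7 → i++
[i=3,j=1] A[i]=13<=B[j]=21 take 13 → i++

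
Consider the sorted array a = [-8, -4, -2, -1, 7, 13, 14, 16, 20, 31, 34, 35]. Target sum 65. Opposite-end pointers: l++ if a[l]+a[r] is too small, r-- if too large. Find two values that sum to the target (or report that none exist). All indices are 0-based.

l=0 r=11: -8+35=27 <65, l++
l=1 r=11: -4+35=31 <65, l++
l=2 r=11: -2+35=33 <65, l++
l=3 r=11: -1+35=34 <65, l++
l=4 r=11: 7+35=42 <65, l++
l=5 r=11: 13+35=48 <65, l++
l=6 r=11: 14+35=49 <65, l++
l=7 r=11: 16+35=51 <65, l++
l=8 r=11: 20+35=55 <65, l++
l=9 r=11: 31+35=66 >65, r--
l=9 r=10: 31+34=65, found

(31, 34)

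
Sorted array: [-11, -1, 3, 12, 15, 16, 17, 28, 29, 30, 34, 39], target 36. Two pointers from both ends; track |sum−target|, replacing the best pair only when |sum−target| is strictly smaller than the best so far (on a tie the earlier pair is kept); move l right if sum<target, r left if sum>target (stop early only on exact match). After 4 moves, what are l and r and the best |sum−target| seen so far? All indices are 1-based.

[1,12] -11+39=28 d=8 * → l++
[2,12] -1+39=38 d=2 * → r--
[2,11] -1+34=33 d=3 → l++
[3,11] 3+34=37 d=1 * → r--

l=3, r=10, best |Δ|=1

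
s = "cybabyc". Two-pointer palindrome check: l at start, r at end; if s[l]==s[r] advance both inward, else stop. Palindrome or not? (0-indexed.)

palindrome

l=0 r=6: 'c'=='c', l++,r--
l=1 r=5: 'y'=='y', l++,r--
l=2 r=4: 'b'=='b', l++,r--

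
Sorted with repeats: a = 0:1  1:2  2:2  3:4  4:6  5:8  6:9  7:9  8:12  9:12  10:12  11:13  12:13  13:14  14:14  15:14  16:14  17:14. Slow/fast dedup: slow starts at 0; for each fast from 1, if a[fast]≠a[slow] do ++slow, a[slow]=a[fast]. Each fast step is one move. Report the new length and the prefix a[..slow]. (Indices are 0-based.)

length 9; prefix = [1, 2, 4, 6, 8, 9, 12, 13, 14]

slow=0 fast=1: a[fast]=2≠a[slow]=1 write a[1]=2, slow++,fast++
slow=1 fast=2: a[fast]=2=a[slow] dup, fast++
slow=1 fast=3: a[fast]=4≠a[slow]=2 write a[2]=4, slow++,fast++
slow=2 fast=4: a[fast]=6≠a[slow]=4 write a[3]=6, slow++,fast++
slow=3 fast=5: a[fast]=8≠a[slow]=6 write a[4]=8, slow++,fast++
slow=4 fast=6: a[fast]=9≠a[slow]=8 write a[5]=9, slow++,fast++
slow=5 fast=7: a[fast]=9=a[slow] dup, fast++
slow=5 fast=8: a[fast]=12≠a[slow]=9 write a[6]=12, slow++,fast++
slow=6 fast=9: a[fast]=12=a[slow] dup, fast++
slow=6 fast=10: a[fast]=12=a[slow] dup, fast++
slow=6 fast=11: a[fast]=13≠a[slow]=12 write a[7]=13, slow++,fast++
slow=7 fast=12: a[fast]=13=a[slow] dup, fast++
slow=7 fast=13: a[fast]=14≠a[slow]=13 write a[8]=14, slow++,fast++
slow=8 fast=14: a[fast]=14=a[slow] dup, fast++
slow=8 fast=15: a[fast]=14=a[slow] dup, fast++
slow=8 fast=16: a[fast]=14=a[slow] dup, fast++
slow=8 fast=17: a[fast]=14=a[slow] dup, fast++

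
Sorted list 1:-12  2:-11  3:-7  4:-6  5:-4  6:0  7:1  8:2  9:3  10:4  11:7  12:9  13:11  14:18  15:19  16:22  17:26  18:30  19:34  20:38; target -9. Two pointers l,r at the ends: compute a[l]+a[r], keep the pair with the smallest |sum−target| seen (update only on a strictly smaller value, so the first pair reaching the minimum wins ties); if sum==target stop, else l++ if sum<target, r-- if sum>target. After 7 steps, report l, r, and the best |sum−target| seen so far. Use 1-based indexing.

l=1 r=20: -12+38=26 d=35 *, r--
l=1 r=19: -12+34=22 d=31 *, r--
l=1 r=18: -12+30=18 d=27 *, r--
l=1 r=17: -12+26=14 d=23 *, r--
l=1 r=16: -12+22=10 d=19 *, r--
l=1 r=15: -12+19=7 d=16 *, r--
l=1 r=14: -12+18=6 d=15 *, r--

l=1, r=13, best |Δ|=15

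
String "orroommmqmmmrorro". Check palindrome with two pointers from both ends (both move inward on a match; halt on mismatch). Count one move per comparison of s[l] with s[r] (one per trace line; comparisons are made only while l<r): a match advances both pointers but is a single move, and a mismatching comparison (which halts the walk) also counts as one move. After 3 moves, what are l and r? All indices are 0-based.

l=0 r=16: 'o'=='o', l++,r--
l=1 r=15: 'r'=='r', l++,r--
l=2 r=14: 'r'=='r', l++,r--

l=3, r=13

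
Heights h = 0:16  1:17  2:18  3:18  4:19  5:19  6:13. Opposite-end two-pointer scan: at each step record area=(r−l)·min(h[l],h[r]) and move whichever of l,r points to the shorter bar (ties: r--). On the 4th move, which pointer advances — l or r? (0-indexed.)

l

[0,6] min(16,13)*6=78 best=78 * → r--
[0,5] min(16,19)*5=80 best=80 * → l++
[1,5] min(17,19)*4=68 best=80 → l++
[2,5] min(18,19)*3=54 best=80 → l++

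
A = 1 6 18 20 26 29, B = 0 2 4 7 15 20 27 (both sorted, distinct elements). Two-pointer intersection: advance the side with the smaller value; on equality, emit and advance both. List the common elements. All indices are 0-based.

i=0 j=0: 1>0, j++
i=0 j=1: 1<2, i++
i=1 j=1: 6>2, j++
i=1 j=2: 6>4, j++
i=1 j=3: 6<7, i++
i=2 j=3: 18>7, j++
i=2 j=4: 18>15, j++
i=2 j=5: 18<20, i++
i=3 j=5: 20==20 emit, i++,j++
i=4 j=6: 26<27, i++
i=5 j=6: 29>27, j++

intersection = [20]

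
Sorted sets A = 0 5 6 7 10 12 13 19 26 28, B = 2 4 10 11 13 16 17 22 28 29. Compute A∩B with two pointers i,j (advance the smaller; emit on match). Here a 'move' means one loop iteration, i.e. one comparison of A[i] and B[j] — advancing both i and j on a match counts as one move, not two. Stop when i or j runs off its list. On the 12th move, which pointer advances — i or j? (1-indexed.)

j

i=1 j=1: 0<2, i++
i=2 j=1: 5>2, j++
i=2 j=2: 5>4, j++
i=2 j=3: 5<10, i++
i=3 j=3: 6<10, i++
i=4 j=3: 7<10, i++
i=5 j=3: 10==10 emit, i++,j++
i=6 j=4: 12>11, j++
i=6 j=5: 12<13, i++
i=7 j=5: 13==13 emit, i++,j++
i=8 j=6: 19>16, j++
i=8 j=7: 19>17, j++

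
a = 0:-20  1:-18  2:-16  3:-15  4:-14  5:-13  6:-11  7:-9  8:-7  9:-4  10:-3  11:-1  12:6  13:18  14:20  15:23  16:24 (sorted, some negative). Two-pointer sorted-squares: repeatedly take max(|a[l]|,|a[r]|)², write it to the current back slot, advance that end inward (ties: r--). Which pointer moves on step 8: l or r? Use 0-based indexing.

[0,16] |-20|<=|24| out[16]=576 → r--
[0,15] |-20|<=|23| out[15]=529 → r--
[0,14] |-20|<=|20| out[14]=400 → r--
[0,13] |-20|>|18| out[13]=400 → l++
[1,13] |-18|<=|18| out[12]=324 → r--
[1,12] |-18|>|6| out[11]=324 → l++
[2,12] |-16|>|6| out[10]=256 → l++
[3,12] |-15|>|6| out[9]=225 → l++

l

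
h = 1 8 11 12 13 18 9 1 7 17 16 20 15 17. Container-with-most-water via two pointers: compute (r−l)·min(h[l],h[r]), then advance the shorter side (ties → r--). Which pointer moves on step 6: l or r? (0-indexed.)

r

l=0 r=13: min(1,17)*13=13 best=13 *, l++
l=1 r=13: min(8,17)*12=96 best=96 *, l++
l=2 r=13: min(11,17)*11=121 best=121 *, l++
l=3 r=13: min(12,17)*10=120 best=121, l++
l=4 r=13: min(13,17)*9=117 best=121, l++
l=5 r=13: min(18,17)*8=136 best=136 *, r--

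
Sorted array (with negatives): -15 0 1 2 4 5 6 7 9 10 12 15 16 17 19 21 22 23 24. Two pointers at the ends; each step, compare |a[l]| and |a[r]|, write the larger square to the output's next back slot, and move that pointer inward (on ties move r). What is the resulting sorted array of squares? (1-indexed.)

[0, 1, 4, 16, 25, 36, 49, 81, 100, 144, 225, 225, 256, 289, 361, 441, 484, 529, 576]

[1,19] |-15|<=|24| out[19]=576 → r--
[1,18] |-15|<=|23| out[18]=529 → r--
[1,17] |-15|<=|22| out[17]=484 → r--
[1,16] |-15|<=|21| out[16]=441 → r--
[1,15] |-15|<=|19| out[15]=361 → r--
[1,14] |-15|<=|17| out[14]=289 → r--
[1,13] |-15|<=|16| out[13]=256 → r--
[1,12] |-15|<=|15| out[12]=225 → r--
[1,11] |-15|>|12| out[11]=225 → l++
[2,11] |0|<=|12| out[10]=144 → r--
[2,10] |0|<=|10| out[9]=100 → r--
[2,9] |0|<=|9| out[8]=81 → r--
[2,8] |0|<=|7| out[7]=49 → r--
[2,7] |0|<=|6| out[6]=36 → r--
[2,6] |0|<=|5| out[5]=25 → r--
[2,5] |0|<=|4| out[4]=16 → r--
[2,4] |0|<=|2| out[3]=4 → r--
[2,3] |0|<=|1| out[2]=1 → r--
[2,2] |0|<=|0| out[1]=0 → r--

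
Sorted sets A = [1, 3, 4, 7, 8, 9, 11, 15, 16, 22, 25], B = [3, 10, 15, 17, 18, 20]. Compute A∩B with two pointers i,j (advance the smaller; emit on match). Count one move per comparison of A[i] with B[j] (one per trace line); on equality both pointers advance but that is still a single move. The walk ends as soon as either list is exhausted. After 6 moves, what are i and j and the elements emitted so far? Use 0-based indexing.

i=6, j=1, emitted=[3]

i=0 j=0: 1<3, i++
i=1 j=0: 3==3 emit, i++,j++
i=2 j=1: 4<10, i++
i=3 j=1: 7<10, i++
i=4 j=1: 8<10, i++
i=5 j=1: 9<10, i++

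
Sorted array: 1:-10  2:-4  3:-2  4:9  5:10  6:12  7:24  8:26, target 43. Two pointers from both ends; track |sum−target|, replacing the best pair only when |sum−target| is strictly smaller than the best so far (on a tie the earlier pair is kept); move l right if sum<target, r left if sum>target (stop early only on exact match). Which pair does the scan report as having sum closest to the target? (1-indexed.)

pair (12, 26) with sum 38 (|Δ|=5)

l=1 r=8: -10+26=16 d=27 *, l++
l=2 r=8: -4+26=22 d=21 *, l++
l=3 r=8: -2+26=24 d=19 *, l++
l=4 r=8: 9+26=35 d=8 *, l++
l=5 r=8: 10+26=36 d=7 *, l++
l=6 r=8: 12+26=38 d=5 *, l++
l=7 r=8: 24+26=50 d=7, r--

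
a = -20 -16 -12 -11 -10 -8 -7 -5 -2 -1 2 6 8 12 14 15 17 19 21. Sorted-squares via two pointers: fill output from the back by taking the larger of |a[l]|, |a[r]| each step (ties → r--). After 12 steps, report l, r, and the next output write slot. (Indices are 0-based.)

l=5, r=11, next write slot=6

l=0 r=18: |-20|<=|21| out[18]=441, r--
l=0 r=17: |-20|>|19| out[17]=400, l++
l=1 r=17: |-16|<=|19| out[16]=361, r--
l=1 r=16: |-16|<=|17| out[15]=289, r--
l=1 r=15: |-16|>|15| out[14]=256, l++
l=2 r=15: |-12|<=|15| out[13]=225, r--
l=2 r=14: |-12|<=|14| out[12]=196, r--
l=2 r=13: |-12|<=|12| out[11]=144, r--
l=2 r=12: |-12|>|8| out[10]=144, l++
l=3 r=12: |-11|>|8| out[9]=121, l++
l=4 r=12: |-10|>|8| out[8]=100, l++
l=5 r=12: |-8|<=|8| out[7]=64, r--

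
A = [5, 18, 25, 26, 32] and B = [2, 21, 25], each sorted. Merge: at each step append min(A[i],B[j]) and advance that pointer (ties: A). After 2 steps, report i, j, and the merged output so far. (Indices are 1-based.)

i=2, j=2, merged so far=[2, 5]

[i=1,j=1] A[i]=5>B[j]=2 take 2 → j++
[i=1,j=2] A[i]=5<=B[j]=21 take 5 → i++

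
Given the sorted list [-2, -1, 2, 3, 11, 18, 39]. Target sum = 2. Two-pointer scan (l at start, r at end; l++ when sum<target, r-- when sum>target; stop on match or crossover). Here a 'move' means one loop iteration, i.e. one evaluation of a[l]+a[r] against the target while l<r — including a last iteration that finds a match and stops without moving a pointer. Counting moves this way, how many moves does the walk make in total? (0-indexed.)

5 moves

l=0 r=6: -2+39=37 >2, r--
l=0 r=5: -2+18=16 >2, r--
l=0 r=4: -2+11=9 >2, r--
l=0 r=3: -2+3=1 <2, l++
l=1 r=3: -1+3=2, found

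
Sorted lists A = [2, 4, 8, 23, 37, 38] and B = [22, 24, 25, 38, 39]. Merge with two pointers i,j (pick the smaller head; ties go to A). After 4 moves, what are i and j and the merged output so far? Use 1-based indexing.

i=1 j=1: A[i]=2<=B[j]=22 take 2, i++
i=2 j=1: A[i]=4<=B[j]=22 take 4, i++
i=3 j=1: A[i]=8<=B[j]=22 take 8, i++
i=4 j=1: A[i]=23>B[j]=22 take 22, j++

i=4, j=2, merged so far=[2, 4, 8, 22]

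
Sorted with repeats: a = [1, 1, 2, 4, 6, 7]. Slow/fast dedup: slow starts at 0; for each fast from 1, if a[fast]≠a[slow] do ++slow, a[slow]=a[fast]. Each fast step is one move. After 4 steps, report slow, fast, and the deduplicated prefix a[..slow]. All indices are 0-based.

slow=3, fast=5, prefix=[1, 2, 4, 6]

(s=0,f=1) a[fast]=1=a[slow] dup → fast++
(s=0,f=2) a[fast]=2≠a[slow]=1 write a[1]=2 → slow++,fast++
(s=1,f=3) a[fast]=4≠a[slow]=2 write a[2]=4 → slow++,fast++
(s=2,f=4) a[fast]=6≠a[slow]=4 write a[3]=6 → slow++,fast++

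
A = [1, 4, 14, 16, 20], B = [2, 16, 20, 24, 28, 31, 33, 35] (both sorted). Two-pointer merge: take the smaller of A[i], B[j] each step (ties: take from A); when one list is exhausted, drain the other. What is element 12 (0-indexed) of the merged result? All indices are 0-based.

i=0 j=0: A[i]=1<=B[j]=2 take 1, i++
i=1 j=0: A[i]=4>B[j]=2 take 2, j++
i=1 j=1: A[i]=4<=B[j]=16 take 4, i++
i=2 j=1: A[i]=14<=B[j]=16 take 14, i++
i=3 j=1: A[i]=16<=B[j]=16 take 16, i++
i=4 j=1: A[i]=20>B[j]=16 take 16, j++
i=4 j=2: A[i]=20<=B[j]=20 take 20, i++
i=5 j=2: A done, take B[j]=20, j++
i=5 j=3: A done, take B[j]=24, j++
i=5 j=4: A done, take B[j]=28, j++
i=5 j=5: A done, take B[j]=31, j++
i=5 j=6: A done, take B[j]=33, j++
i=5 j=7: A done, take B[j]=35, j++

merged[12] = 35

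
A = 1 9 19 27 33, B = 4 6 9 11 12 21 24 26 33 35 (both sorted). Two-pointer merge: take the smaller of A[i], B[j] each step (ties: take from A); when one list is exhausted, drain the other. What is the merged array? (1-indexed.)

[i=1,j=1] A[i]=1<=B[j]=4 take 1 → i++
[i=2,j=1] A[i]=9>B[j]=4 take 4 → j++
[i=2,j=2] A[i]=9>B[j]=6 take 6 → j++
[i=2,j=3] A[i]=9<=B[j]=9 take 9 → i++
[i=3,j=3] A[i]=19>B[j]=9 take 9 → j++
[i=3,j=4] A[i]=19>B[j]=11 take 11 → j++
[i=3,j=5] A[i]=19>B[j]=12 take 12 → j++
[i=3,j=6] A[i]=19<=B[j]=21 take 19 → i++
[i=4,j=6] A[i]=27>B[j]=21 take 21 → j++
[i=4,j=7] A[i]=27>B[j]=24 take 24 → j++
[i=4,j=8] A[i]=27>B[j]=26 take 26 → j++
[i=4,j=9] A[i]=27<=B[j]=33 take 27 → i++
[i=5,j=9] A[i]=33<=B[j]=33 take 33 → i++
[i=6,j=9] A done, take B[j]=33 → j++
[i=6,j=10] A done, take B[j]=35 → j++

[1, 4, 6, 9, 9, 11, 12, 19, 21, 24, 26, 27, 33, 33, 35]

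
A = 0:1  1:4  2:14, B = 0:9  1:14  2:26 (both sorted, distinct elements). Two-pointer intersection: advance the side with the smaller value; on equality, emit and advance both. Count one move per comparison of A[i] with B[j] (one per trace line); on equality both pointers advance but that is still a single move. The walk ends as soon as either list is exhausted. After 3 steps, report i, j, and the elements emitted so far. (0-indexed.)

[i=0,j=0] 1<9 → i++
[i=1,j=0] 4<9 → i++
[i=2,j=0] 14>9 → j++

i=2, j=1, emitted=[]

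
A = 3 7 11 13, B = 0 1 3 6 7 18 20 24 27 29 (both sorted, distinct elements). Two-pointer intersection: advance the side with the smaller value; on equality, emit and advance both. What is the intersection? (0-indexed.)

[i=0,j=0] 3>0 → j++
[i=0,j=1] 3>1 → j++
[i=0,j=2] 3==3 emit → i++,j++
[i=1,j=3] 7>6 → j++
[i=1,j=4] 7==7 emit → i++,j++
[i=2,j=5] 11<18 → i++
[i=3,j=5] 13<18 → i++

intersection = [3, 7]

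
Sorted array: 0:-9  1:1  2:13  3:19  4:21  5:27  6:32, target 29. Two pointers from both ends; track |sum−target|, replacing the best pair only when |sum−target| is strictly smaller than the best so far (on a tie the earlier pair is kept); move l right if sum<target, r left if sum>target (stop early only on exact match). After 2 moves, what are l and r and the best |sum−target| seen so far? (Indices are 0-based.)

[0,6] -9+32=23 d=6 * → l++
[1,6] 1+32=33 d=4 * → r--

l=1, r=5, best |Δ|=4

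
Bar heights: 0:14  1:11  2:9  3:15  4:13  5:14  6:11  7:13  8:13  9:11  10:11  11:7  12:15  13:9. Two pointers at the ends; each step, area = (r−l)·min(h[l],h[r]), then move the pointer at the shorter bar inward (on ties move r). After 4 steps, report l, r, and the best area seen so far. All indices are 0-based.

[0,13] min(14,9)*13=117 best=117 * → r--
[0,12] min(14,15)*12=168 best=168 * → l++
[1,12] min(11,15)*11=121 best=168 → l++
[2,12] min(9,15)*10=90 best=168 → l++

l=3, r=12, best area=168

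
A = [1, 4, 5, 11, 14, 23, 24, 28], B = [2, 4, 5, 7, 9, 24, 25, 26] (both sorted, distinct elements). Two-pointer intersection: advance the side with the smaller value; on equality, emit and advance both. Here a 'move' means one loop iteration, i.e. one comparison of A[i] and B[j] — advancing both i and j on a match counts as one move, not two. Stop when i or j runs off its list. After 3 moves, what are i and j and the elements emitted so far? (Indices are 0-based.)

i=2, j=2, emitted=[4]

[i=0,j=0] 1<2 → i++
[i=1,j=0] 4>2 → j++
[i=1,j=1] 4==4 emit → i++,j++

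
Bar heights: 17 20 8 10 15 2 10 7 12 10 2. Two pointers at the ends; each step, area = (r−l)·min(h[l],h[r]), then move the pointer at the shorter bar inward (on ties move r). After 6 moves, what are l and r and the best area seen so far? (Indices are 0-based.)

l=0, r=4, best area=96

l=0 r=10: min(17,2)*10=20 best=20 *, r--
l=0 r=9: min(17,10)*9=90 best=90 *, r--
l=0 r=8: min(17,12)*8=96 best=96 *, r--
l=0 r=7: min(17,7)*7=49 best=96, r--
l=0 r=6: min(17,10)*6=60 best=96, r--
l=0 r=5: min(17,2)*5=10 best=96, r--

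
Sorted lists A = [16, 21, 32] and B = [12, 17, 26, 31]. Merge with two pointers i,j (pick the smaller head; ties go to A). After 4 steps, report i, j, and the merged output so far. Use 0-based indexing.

i=2, j=2, merged so far=[12, 16, 17, 21]

i=0 j=0: A[i]=16>B[j]=12 take 12, j++
i=0 j=1: A[i]=16<=B[j]=17 take 16, i++
i=1 j=1: A[i]=21>B[j]=17 take 17, j++
i=1 j=2: A[i]=21<=B[j]=26 take 21, i++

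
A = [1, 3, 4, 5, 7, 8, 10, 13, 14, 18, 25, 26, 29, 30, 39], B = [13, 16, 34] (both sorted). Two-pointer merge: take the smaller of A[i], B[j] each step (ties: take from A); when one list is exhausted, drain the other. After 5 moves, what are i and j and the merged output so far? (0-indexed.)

i=5, j=0, merged so far=[1, 3, 4, 5, 7]

[i=0,j=0] A[i]=1<=B[j]=13 take 1 → i++
[i=1,j=0] A[i]=3<=B[j]=13 take 3 → i++
[i=2,j=0] A[i]=4<=B[j]=13 take 4 → i++
[i=3,j=0] A[i]=5<=B[j]=13 take 5 → i++
[i=4,j=0] A[i]=7<=B[j]=13 take 7 → i++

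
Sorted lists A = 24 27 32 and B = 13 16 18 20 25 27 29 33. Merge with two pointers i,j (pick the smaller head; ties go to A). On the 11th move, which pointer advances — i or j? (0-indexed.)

i=0 j=0: A[i]=24>B[j]=13 take 13, j++
i=0 j=1: A[i]=24>B[j]=16 take 16, j++
i=0 j=2: A[i]=24>B[j]=18 take 18, j++
i=0 j=3: A[i]=24>B[j]=20 take 20, j++
i=0 j=4: A[i]=24<=B[j]=25 take 24, i++
i=1 j=4: A[i]=27>B[j]=25 take 25, j++
i=1 j=5: A[i]=27<=B[j]=27 take 27, i++
i=2 j=5: A[i]=32>B[j]=27 take 27, j++
i=2 j=6: A[i]=32>B[j]=29 take 29, j++
i=2 j=7: A[i]=32<=B[j]=33 take 32, i++
i=3 j=7: A done, take B[j]=33, j++

j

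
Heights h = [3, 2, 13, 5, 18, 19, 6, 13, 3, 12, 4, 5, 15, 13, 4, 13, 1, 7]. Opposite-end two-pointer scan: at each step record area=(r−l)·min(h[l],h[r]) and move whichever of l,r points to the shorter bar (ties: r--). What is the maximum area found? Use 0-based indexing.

l=0 r=17: min(3,7)*17=51 best=51 *, l++
l=1 r=17: min(2,7)*16=32 best=51, l++
l=2 r=17: min(13,7)*15=105 best=105 *, r--
l=2 r=16: min(13,1)*14=14 best=105, r--
l=2 r=15: min(13,13)*13=169 best=169 *, r--
l=2 r=14: min(13,4)*12=48 best=169, r--
l=2 r=13: min(13,13)*11=143 best=169, r--
l=2 r=12: min(13,15)*10=130 best=169, l++
l=3 r=12: min(5,15)*9=45 best=169, l++
l=4 r=12: min(18,15)*8=120 best=169, r--
l=4 r=11: min(18,5)*7=35 best=169, r--
l=4 r=10: min(18,4)*6=24 best=169, r--
l=4 r=9: min(18,12)*5=60 best=169, r--
l=4 r=8: min(18,3)*4=12 best=169, r--
l=4 r=7: min(18,13)*3=39 best=169, r--
l=4 r=6: min(18,6)*2=12 best=169, r--
l=4 r=5: min(18,19)*1=18 best=169, l++

max area = 169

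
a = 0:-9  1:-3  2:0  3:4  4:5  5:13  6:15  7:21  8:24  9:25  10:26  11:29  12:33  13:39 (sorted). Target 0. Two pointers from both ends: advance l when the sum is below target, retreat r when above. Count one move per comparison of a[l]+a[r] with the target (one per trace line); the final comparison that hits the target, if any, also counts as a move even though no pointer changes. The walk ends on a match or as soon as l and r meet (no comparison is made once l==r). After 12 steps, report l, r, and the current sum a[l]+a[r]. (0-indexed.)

l=1, r=2, sum=-3

[0,13] -9+39=30 >0 → r--
[0,12] -9+33=24 >0 → r--
[0,11] -9+29=20 >0 → r--
[0,10] -9+26=17 >0 → r--
[0,9] -9+25=16 >0 → r--
[0,8] -9+24=15 >0 → r--
[0,7] -9+21=12 >0 → r--
[0,6] -9+15=6 >0 → r--
[0,5] -9+13=4 >0 → r--
[0,4] -9+5=-4 <0 → l++
[1,4] -3+5=2 >0 → r--
[1,3] -3+4=1 >0 → r--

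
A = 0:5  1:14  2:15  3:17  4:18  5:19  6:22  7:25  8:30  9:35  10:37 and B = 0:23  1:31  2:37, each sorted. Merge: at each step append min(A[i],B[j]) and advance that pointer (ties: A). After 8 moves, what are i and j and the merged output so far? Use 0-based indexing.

i=7, j=1, merged so far=[5, 14, 15, 17, 18, 19, 22, 23]

[i=0,j=0] A[i]=5<=B[j]=23 take 5 → i++
[i=1,j=0] A[i]=14<=B[j]=23 take 14 → i++
[i=2,j=0] A[i]=15<=B[j]=23 take 15 → i++
[i=3,j=0] A[i]=17<=B[j]=23 take 17 → i++
[i=4,j=0] A[i]=18<=B[j]=23 take 18 → i++
[i=5,j=0] A[i]=19<=B[j]=23 take 19 → i++
[i=6,j=0] A[i]=22<=B[j]=23 take 22 → i++
[i=7,j=0] A[i]=25>B[j]=23 take 23 → j++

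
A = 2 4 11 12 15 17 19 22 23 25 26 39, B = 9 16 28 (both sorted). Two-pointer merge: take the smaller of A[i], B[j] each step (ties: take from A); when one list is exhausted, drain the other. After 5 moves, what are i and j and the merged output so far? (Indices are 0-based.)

[i=0,j=0] A[i]=2<=B[j]=9 take 2 → i++
[i=1,j=0] A[i]=4<=B[j]=9 take 4 → i++
[i=2,j=0] A[i]=11>B[j]=9 take 9 → j++
[i=2,j=1] A[i]=11<=B[j]=16 take 11 → i++
[i=3,j=1] A[i]=12<=B[j]=16 take 12 → i++

i=4, j=1, merged so far=[2, 4, 9, 11, 12]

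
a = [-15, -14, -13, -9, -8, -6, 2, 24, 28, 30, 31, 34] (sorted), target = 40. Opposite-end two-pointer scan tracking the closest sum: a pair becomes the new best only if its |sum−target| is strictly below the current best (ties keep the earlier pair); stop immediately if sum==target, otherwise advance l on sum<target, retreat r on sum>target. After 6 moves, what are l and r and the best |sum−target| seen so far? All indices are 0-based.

[0,11] -15+34=19 d=21 * → l++
[1,11] -14+34=20 d=20 * → l++
[2,11] -13+34=21 d=19 * → l++
[3,11] -9+34=25 d=15 * → l++
[4,11] -8+34=26 d=14 * → l++
[5,11] -6+34=28 d=12 * → l++

l=6, r=11, best |Δ|=12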